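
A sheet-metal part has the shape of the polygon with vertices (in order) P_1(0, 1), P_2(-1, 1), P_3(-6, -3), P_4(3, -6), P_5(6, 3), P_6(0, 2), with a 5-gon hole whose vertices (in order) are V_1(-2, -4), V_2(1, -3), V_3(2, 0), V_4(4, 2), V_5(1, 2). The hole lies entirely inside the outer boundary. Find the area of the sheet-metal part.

Outer boundary:
Apply the shoelace (surveyor's) formula: 2A = Σ (x_i·y_{i+1} − x_{i+1}·y_i), indices taken mod 6.
Σ = (1) + (9) + (45) + (45) + (12) + (0) = 112
Area = |Σ|/2 = 56.
Hole:
Σ = (10) + (6) + (4) + (6) + (0) = 26
Area = |Σ|/2 = 13.
Net area = 56 − 13 = 43.

43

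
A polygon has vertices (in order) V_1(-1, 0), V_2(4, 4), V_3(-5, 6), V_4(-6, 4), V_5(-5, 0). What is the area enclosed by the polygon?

V_1→V_2: (-1)(4) − (4)(0) = -4
V_2→V_3: (4)(6) − (-5)(4) = 44
V_3→V_4: (-5)(4) − (-6)(6) = 16
V_4→V_5: (-6)(0) − (-5)(4) = 20
V_5→V_1: (-5)(0) − (-1)(0) = 0
Σ = 76
Area = |Σ|/2 = 38.

38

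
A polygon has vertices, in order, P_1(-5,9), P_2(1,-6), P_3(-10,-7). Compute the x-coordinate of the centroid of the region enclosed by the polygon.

Apply the shoelace (surveyor's) formula. First the cross-terms c_i = x_i·y_{i+1} − x_{i+1}·y_i:
  21, -67, -125  ⇒  2A = -171, A = -85.5.
Then Σ (x_i + x_{i+1})·c_i = 2394, so x̄ = 2394 / (6·(-85.5)) = -14/3.

-14/3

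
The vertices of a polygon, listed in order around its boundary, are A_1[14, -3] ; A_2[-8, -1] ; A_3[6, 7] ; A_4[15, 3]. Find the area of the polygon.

Apply the shoelace formula: 2A = Σ (x_i·y_{i+1} − x_{i+1}·y_i), indices taken mod 4.
A_1→A_2: (14)(-1) − (-8)(-3) = -38
A_2→A_3: (-8)(7) − (6)(-1) = -50
A_3→A_4: (6)(3) − (15)(7) = -87
A_4→A_1: (15)(-3) − (14)(3) = -87
Σ = -262
Area = |Σ|/2 = 131.

131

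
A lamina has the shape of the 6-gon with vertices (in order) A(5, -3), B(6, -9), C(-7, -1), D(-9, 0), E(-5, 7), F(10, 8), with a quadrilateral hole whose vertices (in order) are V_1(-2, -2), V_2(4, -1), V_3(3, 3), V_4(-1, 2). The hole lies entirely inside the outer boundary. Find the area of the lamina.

154

Outer boundary:
Cross-terms: -27, -69, -9, -63, -110, -70  ⇒  Σ = -348
Area = |Σ|/2 = 174.
Hole:
Apply Gauss's area formula: 2A = Σ (x_i·y_{i+1} − x_{i+1}·y_i), indices taken mod 4.
Σ = (10) + (15) + (9) + (6) = 40
Area = |Σ|/2 = 20.
Net area = 174 − 20 = 154.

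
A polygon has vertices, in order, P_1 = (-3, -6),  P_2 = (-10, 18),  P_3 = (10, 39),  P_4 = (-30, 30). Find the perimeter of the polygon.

|P_1P_2| = √((-7)² + (24)²) = √625 = 25
|P_2P_3| = √((20)² + (21)²) = √841 = 29
|P_3P_4| = √((-40)² + (-9)²) = √1681 = 41
|P_4P_1| = √((27)² + (-36)²) = √2025 = 45
Perimeter = 25 + 29 + 41 + 45 = 140.

140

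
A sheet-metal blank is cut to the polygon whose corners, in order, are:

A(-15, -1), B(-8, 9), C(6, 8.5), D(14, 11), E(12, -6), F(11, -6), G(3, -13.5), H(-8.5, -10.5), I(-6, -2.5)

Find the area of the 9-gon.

445

A→B: (-15)(9) − (-8)(-1) = -143
B→C: (-8)(8.5) − (6)(9) = -122
C→D: (6)(11) − (14)(8.5) = -53
D→E: (14)(-6) − (12)(11) = -216
E→F: (12)(-6) − (11)(-6) = -6
F→G: (11)(-13.5) − (3)(-6) = -130.5
G→H: (3)(-10.5) − (-8.5)(-13.5) = -146.25
H→I: (-8.5)(-2.5) − (-6)(-10.5) = -41.75
I→A: (-6)(-1) − (-15)(-2.5) = -31.5
Σ = -890
Area = |Σ|/2 = 445.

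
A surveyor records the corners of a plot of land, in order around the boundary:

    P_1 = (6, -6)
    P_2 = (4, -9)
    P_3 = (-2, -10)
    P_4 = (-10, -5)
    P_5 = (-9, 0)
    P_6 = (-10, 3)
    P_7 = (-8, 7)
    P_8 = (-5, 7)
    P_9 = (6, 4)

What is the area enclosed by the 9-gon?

Apply the shoelace (surveyor's) formula: 2A = Σ (x_i·y_{i+1} − x_{i+1}·y_i), indices taken mod 9.
Σ = (-30) + (-58) + (-90) + (-45) + (-27) + (-46) + (-21) + (-62) + (-60) = -439
Area = |Σ|/2 = 219.5.

219.5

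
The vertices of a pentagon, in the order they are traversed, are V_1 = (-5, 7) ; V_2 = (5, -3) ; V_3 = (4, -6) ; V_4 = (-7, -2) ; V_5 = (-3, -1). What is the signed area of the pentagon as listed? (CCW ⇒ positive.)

-56.5

Apply Gauss's area formula: 2A = Σ (x_i·y_{i+1} − x_{i+1}·y_i), indices taken mod 5.
Σ = (-20) + (-18) + (-50) + (1) + (-26) = -113
Signed area = Σ/2 = -56.5 (negative ⇒ clockwise traversal).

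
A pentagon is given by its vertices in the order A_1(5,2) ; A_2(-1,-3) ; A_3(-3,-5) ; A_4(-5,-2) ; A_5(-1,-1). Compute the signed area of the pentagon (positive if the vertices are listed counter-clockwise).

-15

Apply the shoelace formula: 2A = Σ (x_i·y_{i+1} − x_{i+1}·y_i), indices taken mod 5.
Σ = (-13) + (-4) + (-19) + (3) + (3) = -30
Signed area = Σ/2 = -15 (negative ⇒ clockwise traversal).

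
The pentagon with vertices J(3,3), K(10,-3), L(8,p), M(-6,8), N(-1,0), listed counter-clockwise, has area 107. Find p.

Write out the shoelace sum; only the two edges meeting at L involve p:
2·Area = [(10·p − 8·(-3)) + (8·8 − (-6)·p)] + -34
       = 16·p + 54 = 214
⇒ p = 10.

10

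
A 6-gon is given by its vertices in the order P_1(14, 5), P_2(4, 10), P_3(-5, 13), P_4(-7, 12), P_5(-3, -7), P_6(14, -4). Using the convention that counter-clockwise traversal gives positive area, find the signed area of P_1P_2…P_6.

287

Σ = (120) + (102) + (31) + (85) + (110) + (126) = 574
Signed area = Σ/2 = 287 (positive ⇒ counter-clockwise traversal).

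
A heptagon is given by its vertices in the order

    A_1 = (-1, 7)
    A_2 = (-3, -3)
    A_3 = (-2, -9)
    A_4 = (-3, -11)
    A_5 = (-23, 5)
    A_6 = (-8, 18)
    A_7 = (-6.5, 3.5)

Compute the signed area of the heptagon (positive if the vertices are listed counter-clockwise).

-277.5

Apply the shoelace (surveyor's) formula: 2A = Σ (x_i·y_{i+1} − x_{i+1}·y_i), indices taken mod 7.
Σ = (24) + (21) + (-5) + (-268) + (-374) + (89) + (-42) = -555
Signed area = Σ/2 = -277.5 (negative ⇒ clockwise traversal).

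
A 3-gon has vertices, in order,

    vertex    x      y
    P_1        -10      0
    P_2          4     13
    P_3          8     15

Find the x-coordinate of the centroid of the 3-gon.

2/3

Apply the shoelace formula. First the cross-terms c_i = x_i·y_{i+1} − x_{i+1}·y_i:
  -130, -44, 150  ⇒  2A = -24, A = -12.
Then Σ (x_i + x_{i+1})·c_i = -48, so x̄ = -48 / (6·(-12)) = 2/3.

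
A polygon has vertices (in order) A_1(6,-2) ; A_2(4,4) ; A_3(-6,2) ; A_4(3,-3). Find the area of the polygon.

44

Apply Gauss's area formula: 2A = Σ (x_i·y_{i+1} − x_{i+1}·y_i), indices taken mod 4.
Σ = (32) + (32) + (12) + (12) = 88
Area = |Σ|/2 = 44.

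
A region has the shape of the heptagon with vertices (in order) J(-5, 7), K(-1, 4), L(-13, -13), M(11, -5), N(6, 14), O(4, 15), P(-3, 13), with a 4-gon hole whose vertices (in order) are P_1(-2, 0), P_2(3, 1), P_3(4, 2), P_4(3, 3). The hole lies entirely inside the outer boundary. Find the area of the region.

Outer boundary:
Cross-terms: -13, 65, 208, 184, 34, 97, 44  ⇒  Σ = 619
Area = |Σ|/2 = 309.5.
Hole:
Apply the shoelace formula: 2A = Σ (x_i·y_{i+1} − x_{i+1}·y_i), indices taken mod 4.
Σ = (-2) + (2) + (6) + (6) = 12
Area = |Σ|/2 = 6.
Net area = 309.5 − 6 = 303.5.

303.5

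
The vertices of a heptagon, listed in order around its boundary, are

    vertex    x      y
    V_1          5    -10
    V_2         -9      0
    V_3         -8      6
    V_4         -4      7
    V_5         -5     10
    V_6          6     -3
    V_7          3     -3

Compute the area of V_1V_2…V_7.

Cross-terms: -90, -54, -32, -5, -45, -9, -15  ⇒  Σ = -250
Area = |Σ|/2 = 125.

125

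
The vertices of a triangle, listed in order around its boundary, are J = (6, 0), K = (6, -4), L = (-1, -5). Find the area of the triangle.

14

Apply the shoelace (surveyor's) formula: 2A = Σ (x_i·y_{i+1} − x_{i+1}·y_i), indices taken mod 3.
Cross-terms: -24, -34, 30  ⇒  Σ = -28
Area = |Σ|/2 = 14.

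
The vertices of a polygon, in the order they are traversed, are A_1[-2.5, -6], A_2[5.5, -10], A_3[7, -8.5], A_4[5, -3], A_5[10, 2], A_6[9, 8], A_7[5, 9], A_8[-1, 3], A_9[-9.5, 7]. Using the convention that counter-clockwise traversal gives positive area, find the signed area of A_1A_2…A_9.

Apply the shoelace (surveyor's) formula: 2A = Σ (x_i·y_{i+1} − x_{i+1}·y_i), indices taken mod 9.
Σ = (58) + (23.25) + (21.5) + (40) + (62) + (41) + (24) + (21.5) + (74.5) = 365.75
Signed area = Σ/2 = 182.875 (positive ⇒ counter-clockwise traversal).

182.875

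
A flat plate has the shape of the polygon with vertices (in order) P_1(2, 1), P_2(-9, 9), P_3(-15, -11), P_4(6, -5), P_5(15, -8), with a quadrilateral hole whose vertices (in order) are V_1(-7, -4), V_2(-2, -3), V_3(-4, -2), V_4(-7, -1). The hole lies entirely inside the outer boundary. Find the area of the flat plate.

222

Outer boundary:
Σ = (27) + (234) + (141) + (27) + (31) = 460
Area = |Σ|/2 = 230.
Hole:
Apply the shoelace (surveyor's) formula: 2A = Σ (x_i·y_{i+1} − x_{i+1}·y_i), indices taken mod 4.
Σ = (13) + (-8) + (-10) + (21) = 16
Area = |Σ|/2 = 8.
Net area = 230 − 8 = 222.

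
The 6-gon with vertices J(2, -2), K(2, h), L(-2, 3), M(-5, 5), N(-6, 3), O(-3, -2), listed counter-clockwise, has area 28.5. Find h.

Write out the shoelace sum; only the two edges meeting at K involve h:
2·Area = [(2·h − 2·(-2)) + (2·3 − (-2)·h)] + 51
       = 4·h + 61 = 57
⇒ h = -1.

-1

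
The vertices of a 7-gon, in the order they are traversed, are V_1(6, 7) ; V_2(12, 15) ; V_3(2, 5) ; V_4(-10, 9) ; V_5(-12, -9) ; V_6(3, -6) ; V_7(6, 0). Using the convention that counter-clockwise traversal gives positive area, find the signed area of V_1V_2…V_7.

239.5

Apply the shoelace (surveyor's) formula: 2A = Σ (x_i·y_{i+1} − x_{i+1}·y_i), indices taken mod 7.
Cross-terms: 6, 30, 68, 198, 99, 36, 42  ⇒  Σ = 479
Signed area = Σ/2 = 239.5 (positive ⇒ counter-clockwise traversal).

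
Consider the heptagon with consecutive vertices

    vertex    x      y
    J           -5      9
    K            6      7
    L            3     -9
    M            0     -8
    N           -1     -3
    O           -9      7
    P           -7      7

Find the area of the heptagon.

Cross-terms: -89, -75, -24, -8, -34, -14, -28  ⇒  Σ = -272
Area = |Σ|/2 = 136.

136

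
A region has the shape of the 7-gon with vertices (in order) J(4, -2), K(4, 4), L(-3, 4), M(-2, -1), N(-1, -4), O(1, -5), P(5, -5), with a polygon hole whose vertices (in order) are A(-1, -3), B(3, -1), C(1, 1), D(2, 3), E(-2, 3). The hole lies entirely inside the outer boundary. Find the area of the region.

Outer boundary:
Apply the shoelace formula: 2A = Σ (x_i·y_{i+1} − x_{i+1}·y_i), indices taken mod 7.
J→K: (4)(4) − (4)(-2) = 24
K→L: (4)(4) − (-3)(4) = 28
L→M: (-3)(-1) − (-2)(4) = 11
M→N: (-2)(-4) − (-1)(-1) = 7
N→O: (-1)(-5) − (1)(-4) = 9
O→P: (1)(-5) − (5)(-5) = 20
P→J: (5)(-2) − (4)(-5) = 10
Σ = 109
Area = |Σ|/2 = 54.5.
Hole:
Apply Gauss's area formula: 2A = Σ (x_i·y_{i+1} − x_{i+1}·y_i), indices taken mod 5.
Σ = (10) + (4) + (1) + (12) + (9) = 36
Area = |Σ|/2 = 18.
Net area = 54.5 − 18 = 36.5.

36.5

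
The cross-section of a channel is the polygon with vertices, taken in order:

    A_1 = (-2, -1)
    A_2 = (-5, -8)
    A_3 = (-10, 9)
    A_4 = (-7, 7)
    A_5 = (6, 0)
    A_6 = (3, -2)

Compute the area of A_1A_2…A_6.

Apply the surveyor's formula: 2A = Σ (x_i·y_{i+1} − x_{i+1}·y_i), indices taken mod 6.
A_1→A_2: (-2)(-8) − (-5)(-1) = 11
A_2→A_3: (-5)(9) − (-10)(-8) = -125
A_3→A_4: (-10)(7) − (-7)(9) = -7
A_4→A_5: (-7)(0) − (6)(7) = -42
A_5→A_6: (6)(-2) − (3)(0) = -12
A_6→A_1: (3)(-1) − (-2)(-2) = -7
Σ = -182
Area = |Σ|/2 = 91.

91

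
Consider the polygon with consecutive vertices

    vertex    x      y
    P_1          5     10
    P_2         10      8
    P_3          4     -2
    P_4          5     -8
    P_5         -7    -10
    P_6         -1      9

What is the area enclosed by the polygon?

184

Apply the shoelace formula: 2A = Σ (x_i·y_{i+1} − x_{i+1}·y_i), indices taken mod 6.
Cross-terms: -60, -52, -22, -106, -73, -55  ⇒  Σ = -368
Area = |Σ|/2 = 184.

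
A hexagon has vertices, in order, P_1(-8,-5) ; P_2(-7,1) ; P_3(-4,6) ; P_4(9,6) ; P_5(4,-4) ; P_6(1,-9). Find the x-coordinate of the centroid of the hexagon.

Apply the shoelace (surveyor's) formula. First the cross-terms c_i = x_i·y_{i+1} − x_{i+1}·y_i:
  -43, -38, -78, -60, -32, -77  ⇒  2A = -328, A = -164.
Then Σ (x_i + x_{i+1})·c_i = 272, so x̄ = 272 / (6·(-164)) = -34/123.

-34/123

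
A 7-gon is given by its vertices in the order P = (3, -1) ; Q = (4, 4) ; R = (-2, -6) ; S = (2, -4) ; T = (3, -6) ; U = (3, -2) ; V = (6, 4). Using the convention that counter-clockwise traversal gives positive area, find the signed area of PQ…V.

Apply the surveyor's formula: 2A = Σ (x_i·y_{i+1} − x_{i+1}·y_i), indices taken mod 7.
Σ = (16) + (-16) + (20) + (0) + (12) + (24) + (-18) = 38
Signed area = Σ/2 = 19 (positive ⇒ counter-clockwise traversal).

19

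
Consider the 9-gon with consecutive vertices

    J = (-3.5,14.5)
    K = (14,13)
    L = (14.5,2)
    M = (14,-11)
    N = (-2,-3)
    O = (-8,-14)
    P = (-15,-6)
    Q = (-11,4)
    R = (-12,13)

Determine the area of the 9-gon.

584

J→K: (-3.5)(13) − (14)(14.5) = -248.5
K→L: (14)(2) − (14.5)(13) = -160.5
L→M: (14.5)(-11) − (14)(2) = -187.5
M→N: (14)(-3) − (-2)(-11) = -64
N→O: (-2)(-14) − (-8)(-3) = 4
O→P: (-8)(-6) − (-15)(-14) = -162
P→Q: (-15)(4) − (-11)(-6) = -126
Q→R: (-11)(13) − (-12)(4) = -95
R→J: (-12)(14.5) − (-3.5)(13) = -128.5
Σ = -1168
Area = |Σ|/2 = 584.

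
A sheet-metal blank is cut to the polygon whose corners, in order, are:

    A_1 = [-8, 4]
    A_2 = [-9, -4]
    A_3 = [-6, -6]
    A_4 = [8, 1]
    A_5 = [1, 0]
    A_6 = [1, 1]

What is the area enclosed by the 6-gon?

76

Apply the shoelace (surveyor's) formula: 2A = Σ (x_i·y_{i+1} − x_{i+1}·y_i), indices taken mod 6.
A_1→A_2: (-8)(-4) − (-9)(4) = 68
A_2→A_3: (-9)(-6) − (-6)(-4) = 30
A_3→A_4: (-6)(1) − (8)(-6) = 42
A_4→A_5: (8)(0) − (1)(1) = -1
A_5→A_6: (1)(1) − (1)(0) = 1
A_6→A_1: (1)(4) − (-8)(1) = 12
Σ = 152
Area = |Σ|/2 = 76.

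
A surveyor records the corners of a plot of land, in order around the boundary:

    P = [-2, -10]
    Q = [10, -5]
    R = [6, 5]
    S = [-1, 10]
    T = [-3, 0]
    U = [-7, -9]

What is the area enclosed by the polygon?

182

P→Q: (-2)(-5) − (10)(-10) = 110
Q→R: (10)(5) − (6)(-5) = 80
R→S: (6)(10) − (-1)(5) = 65
S→T: (-1)(0) − (-3)(10) = 30
T→U: (-3)(-9) − (-7)(0) = 27
U→P: (-7)(-10) − (-2)(-9) = 52
Σ = 364
Area = |Σ|/2 = 182.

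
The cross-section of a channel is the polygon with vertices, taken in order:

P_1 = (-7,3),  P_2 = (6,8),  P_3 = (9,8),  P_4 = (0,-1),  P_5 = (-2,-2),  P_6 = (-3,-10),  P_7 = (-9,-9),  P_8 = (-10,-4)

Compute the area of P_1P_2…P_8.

Apply the surveyor's formula: 2A = Σ (x_i·y_{i+1} − x_{i+1}·y_i), indices taken mod 8.
Σ = (-74) + (-24) + (-9) + (-2) + (14) + (-63) + (-54) + (-58) = -270
Area = |Σ|/2 = 135.

135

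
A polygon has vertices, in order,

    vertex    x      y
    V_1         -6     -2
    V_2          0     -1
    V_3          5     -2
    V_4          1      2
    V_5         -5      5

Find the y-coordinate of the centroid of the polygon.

Apply the surveyor's formula. First the cross-terms c_i = x_i·y_{i+1} − x_{i+1}·y_i:
  6, 5, 12, 15, 40  ⇒  2A = 78, A = 39.
Then Σ (y_i + y_{i+1})·c_i = 192, so ȳ = 192 / (6·39) = 32/39.

32/39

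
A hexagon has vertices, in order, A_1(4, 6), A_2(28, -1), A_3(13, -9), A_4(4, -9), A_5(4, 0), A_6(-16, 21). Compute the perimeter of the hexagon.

114

|A_1A_2| = √((24)² + (-7)²) = √625 = 25
|A_2A_3| = √((-15)² + (-8)²) = √289 = 17
|A_3A_4| = √((-9)² + (0)²) = √81 = 9
|A_4A_5| = √((0)² + (9)²) = √81 = 9
|A_5A_6| = √((-20)² + (21)²) = √841 = 29
|A_6A_1| = √((20)² + (-15)²) = √625 = 25
Perimeter = 25 + 17 + 9 + 9 + 29 + 25 = 114.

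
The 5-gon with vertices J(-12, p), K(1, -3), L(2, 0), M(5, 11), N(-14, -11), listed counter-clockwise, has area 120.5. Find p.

The doubled signed area Σ (x_i y_{i+1} − x_{i+1} y_i) is linear in p.
With p=0 it equals 31; the coefficient of p is -15 (from the two edges through J).
So -15·p + 31 = 2·120.5 = 241 ⇒ p = -14.

-14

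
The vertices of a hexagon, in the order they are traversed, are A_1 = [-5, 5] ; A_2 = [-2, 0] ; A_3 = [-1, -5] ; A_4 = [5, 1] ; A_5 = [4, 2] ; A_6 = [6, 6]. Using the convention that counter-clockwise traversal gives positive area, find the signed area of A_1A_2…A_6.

61

Apply the shoelace formula: 2A = Σ (x_i·y_{i+1} − x_{i+1}·y_i), indices taken mod 6.
Σ = (10) + (10) + (24) + (6) + (12) + (60) = 122
Signed area = Σ/2 = 61 (positive ⇒ counter-clockwise traversal).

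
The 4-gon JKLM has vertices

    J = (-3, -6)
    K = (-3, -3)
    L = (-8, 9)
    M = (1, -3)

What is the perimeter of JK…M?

36

|JK| = √((0)² + (3)²) = √9 = 3
|KL| = √((-5)² + (12)²) = √169 = 13
|LM| = √((9)² + (-12)²) = √225 = 15
|MJ| = √((-4)² + (-3)²) = √25 = 5
Perimeter = 3 + 13 + 15 + 5 = 36.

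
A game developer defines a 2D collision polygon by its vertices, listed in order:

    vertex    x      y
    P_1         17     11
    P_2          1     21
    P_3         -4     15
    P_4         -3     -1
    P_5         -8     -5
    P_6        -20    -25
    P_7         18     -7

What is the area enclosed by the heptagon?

Apply the surveyor's formula: 2A = Σ (x_i·y_{i+1} − x_{i+1}·y_i), indices taken mod 7.
Cross-terms: 346, 99, 49, 7, 100, 590, 317  ⇒  Σ = 1508
Area = |Σ|/2 = 754.

754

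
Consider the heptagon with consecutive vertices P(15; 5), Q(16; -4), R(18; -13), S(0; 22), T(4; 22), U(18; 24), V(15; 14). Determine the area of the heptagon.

255.5

P→Q: (15)(-4) − (16)(5) = -140
Q→R: (16)(-13) − (18)(-4) = -136
R→S: (18)(22) − (0)(-13) = 396
S→T: (0)(22) − (4)(22) = -88
T→U: (4)(24) − (18)(22) = -300
U→V: (18)(14) − (15)(24) = -108
V→P: (15)(5) − (15)(14) = -135
Σ = -511
Area = |Σ|/2 = 255.5.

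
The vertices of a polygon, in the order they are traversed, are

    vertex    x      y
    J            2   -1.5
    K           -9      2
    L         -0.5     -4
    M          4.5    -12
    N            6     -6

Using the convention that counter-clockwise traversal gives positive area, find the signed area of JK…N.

49.75

Cross-terms: -9.5, 37, 24, 45, 3  ⇒  Σ = 99.5
Signed area = Σ/2 = 49.75 (positive ⇒ counter-clockwise traversal).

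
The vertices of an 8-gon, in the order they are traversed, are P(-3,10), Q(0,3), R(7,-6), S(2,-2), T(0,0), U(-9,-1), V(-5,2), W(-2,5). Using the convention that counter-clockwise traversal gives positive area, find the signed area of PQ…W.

-40.5

Cross-terms: -9, -21, -2, 0, 0, -23, -21, -5  ⇒  Σ = -81
Signed area = Σ/2 = -40.5 (negative ⇒ clockwise traversal).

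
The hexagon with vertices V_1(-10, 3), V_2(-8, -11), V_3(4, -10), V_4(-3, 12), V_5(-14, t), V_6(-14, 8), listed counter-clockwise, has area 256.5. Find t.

13

The doubled signed area Σ (x_i y_{i+1} − x_{i+1} y_i) is linear in t.
With t=0 it equals 370; the coefficient of t is 11 (from the two edges through V_5).
So 11·t + 370 = 2·256.5 = 513 ⇒ t = 13.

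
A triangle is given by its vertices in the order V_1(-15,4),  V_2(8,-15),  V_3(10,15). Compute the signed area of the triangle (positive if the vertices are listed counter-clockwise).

364

V_1→V_2: (-15)(-15) − (8)(4) = 193
V_2→V_3: (8)(15) − (10)(-15) = 270
V_3→V_1: (10)(4) − (-15)(15) = 265
Σ = 728
Signed area = Σ/2 = 364 (positive ⇒ counter-clockwise traversal).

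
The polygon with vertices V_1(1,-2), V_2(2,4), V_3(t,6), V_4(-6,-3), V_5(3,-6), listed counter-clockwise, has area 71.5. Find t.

-6

Write out the shoelace sum; only the two edges meeting at V_3 involve t:
2·Area = [(2·6 − t·4) + (t·(-3) − (-6)·6)] + 53
       = -7·t + 101 = 143
⇒ t = -6.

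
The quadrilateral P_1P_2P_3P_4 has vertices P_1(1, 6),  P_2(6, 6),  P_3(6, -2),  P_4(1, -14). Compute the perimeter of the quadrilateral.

|P_1P_2| = √((5)² + (0)²) = √25 = 5
|P_2P_3| = √((0)² + (-8)²) = √64 = 8
|P_3P_4| = √((-5)² + (-12)²) = √169 = 13
|P_4P_1| = √((0)² + (20)²) = √400 = 20
Perimeter = 5 + 8 + 13 + 20 = 46.

46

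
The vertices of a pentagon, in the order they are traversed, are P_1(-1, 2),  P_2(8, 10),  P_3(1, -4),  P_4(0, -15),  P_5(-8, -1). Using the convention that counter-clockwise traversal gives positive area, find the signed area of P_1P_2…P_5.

Apply Gauss's area formula: 2A = Σ (x_i·y_{i+1} − x_{i+1}·y_i), indices taken mod 5.
Σ = (-26) + (-42) + (-15) + (-120) + (-17) = -220
Signed area = Σ/2 = -110 (negative ⇒ clockwise traversal).

-110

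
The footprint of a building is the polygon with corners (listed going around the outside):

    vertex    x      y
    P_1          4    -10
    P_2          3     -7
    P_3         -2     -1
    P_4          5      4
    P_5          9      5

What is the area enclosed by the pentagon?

Cross-terms: 2, -17, -3, -11, -110  ⇒  Σ = -139
Area = |Σ|/2 = 69.5.

69.5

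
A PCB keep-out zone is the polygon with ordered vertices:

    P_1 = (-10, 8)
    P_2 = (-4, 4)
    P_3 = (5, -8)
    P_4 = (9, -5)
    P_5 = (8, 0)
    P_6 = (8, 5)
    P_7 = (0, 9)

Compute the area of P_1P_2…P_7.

Apply the shoelace (surveyor's) formula: 2A = Σ (x_i·y_{i+1} − x_{i+1}·y_i), indices taken mod 7.
P_1→P_2: (-10)(4) − (-4)(8) = -8
P_2→P_3: (-4)(-8) − (5)(4) = 12
P_3→P_4: (5)(-5) − (9)(-8) = 47
P_4→P_5: (9)(0) − (8)(-5) = 40
P_5→P_6: (8)(5) − (8)(0) = 40
P_6→P_7: (8)(9) − (0)(5) = 72
P_7→P_1: (0)(8) − (-10)(9) = 90
Σ = 293
Area = |Σ|/2 = 146.5.

146.5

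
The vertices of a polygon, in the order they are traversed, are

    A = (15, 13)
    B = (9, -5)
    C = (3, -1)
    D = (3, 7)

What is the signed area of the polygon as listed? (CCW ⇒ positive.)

-114

Apply the shoelace (surveyor's) formula: 2A = Σ (x_i·y_{i+1} − x_{i+1}·y_i), indices taken mod 4.
Σ = (-192) + (6) + (24) + (-66) = -228
Signed area = Σ/2 = -114 (negative ⇒ clockwise traversal).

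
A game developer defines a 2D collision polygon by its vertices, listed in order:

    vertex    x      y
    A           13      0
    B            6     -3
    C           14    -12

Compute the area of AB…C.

Apply the surveyor's formula: 2A = Σ (x_i·y_{i+1} − x_{i+1}·y_i), indices taken mod 3.
Σ = (-39) + (-30) + (156) = 87
Area = |Σ|/2 = 43.5.

43.5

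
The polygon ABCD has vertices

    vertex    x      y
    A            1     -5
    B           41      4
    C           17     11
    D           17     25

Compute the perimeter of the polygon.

|AB| = √((40)² + (9)²) = √1681 = 41
|BC| = √((-24)² + (7)²) = √625 = 25
|CD| = √((0)² + (14)²) = √196 = 14
|DA| = √((-16)² + (-30)²) = √1156 = 34
Perimeter = 41 + 25 + 14 + 34 = 114.

114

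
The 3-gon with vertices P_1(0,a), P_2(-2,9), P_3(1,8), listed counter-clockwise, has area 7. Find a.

13

Write out the shoelace sum; only the two edges meeting at P_1 involve a:
2·Area = [(1·a − 0·8) + (0·9 − (-2)·a)] + -25
       = 3·a + -25 = 14
⇒ a = 13.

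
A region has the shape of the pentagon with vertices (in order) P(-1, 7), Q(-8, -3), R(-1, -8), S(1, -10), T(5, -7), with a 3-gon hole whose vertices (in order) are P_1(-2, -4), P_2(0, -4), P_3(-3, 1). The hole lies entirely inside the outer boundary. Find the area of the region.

99.5

Outer boundary:
Apply the shoelace formula: 2A = Σ (x_i·y_{i+1} − x_{i+1}·y_i), indices taken mod 5.
P→Q: (-1)(-3) − (-8)(7) = 59
Q→R: (-8)(-8) − (-1)(-3) = 61
R→S: (-1)(-10) − (1)(-8) = 18
S→T: (1)(-7) − (5)(-10) = 43
T→P: (5)(7) − (-1)(-7) = 28
Σ = 209
Area = |Σ|/2 = 104.5.
Hole:
Apply the surveyor's formula: 2A = Σ (x_i·y_{i+1} − x_{i+1}·y_i), indices taken mod 3.
P_1→P_2: (-2)(-4) − (0)(-4) = 8
P_2→P_3: (0)(1) − (-3)(-4) = -12
P_3→P_1: (-3)(-4) − (-2)(1) = 14
Σ = 10
Area = |Σ|/2 = 5.
Net area = 104.5 − 5 = 99.5.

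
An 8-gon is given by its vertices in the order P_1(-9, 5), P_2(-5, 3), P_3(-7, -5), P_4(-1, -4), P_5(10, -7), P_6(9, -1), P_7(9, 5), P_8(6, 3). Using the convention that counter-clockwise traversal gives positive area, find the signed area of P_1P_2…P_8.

Σ = (-2) + (46) + (23) + (47) + (53) + (54) + (-3) + (57) = 275
Signed area = Σ/2 = 137.5 (positive ⇒ counter-clockwise traversal).

137.5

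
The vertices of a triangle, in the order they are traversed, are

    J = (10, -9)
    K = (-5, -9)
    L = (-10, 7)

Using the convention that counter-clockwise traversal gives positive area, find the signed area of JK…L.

-120

Apply the shoelace (surveyor's) formula: 2A = Σ (x_i·y_{i+1} − x_{i+1}·y_i), indices taken mod 3.
Σ = (-135) + (-125) + (20) = -240
Signed area = Σ/2 = -120 (negative ⇒ clockwise traversal).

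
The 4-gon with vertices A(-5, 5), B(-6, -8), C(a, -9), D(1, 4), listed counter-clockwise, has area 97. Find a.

Write out the shoelace sum; only the two edges meeting at C involve a:
2·Area = [((-6)·(-9) − a·(-8)) + (a·4 − 1·(-9))] + 95
       = 12·a + 158 = 194
⇒ a = 3.

3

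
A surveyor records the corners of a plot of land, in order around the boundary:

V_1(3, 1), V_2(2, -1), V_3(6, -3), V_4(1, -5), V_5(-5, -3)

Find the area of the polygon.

Cross-terms: -5, 0, -27, -28, 4  ⇒  Σ = -56
Area = |Σ|/2 = 28.

28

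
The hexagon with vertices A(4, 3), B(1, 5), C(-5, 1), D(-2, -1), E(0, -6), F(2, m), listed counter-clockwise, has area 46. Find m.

-3

Write out the shoelace sum; only the two edges meeting at F involve m:
2·Area = [(0·m − 2·(-6)) + (2·3 − 4·m)] + 62
       = -4·m + 80 = 92
⇒ m = -3.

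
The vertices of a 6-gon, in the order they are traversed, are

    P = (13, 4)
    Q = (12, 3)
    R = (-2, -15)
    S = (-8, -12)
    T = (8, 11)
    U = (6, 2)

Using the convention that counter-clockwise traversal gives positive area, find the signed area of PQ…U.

-161.5

Cross-terms: -9, -174, -96, 8, -50, -2  ⇒  Σ = -323
Signed area = Σ/2 = -161.5 (negative ⇒ clockwise traversal).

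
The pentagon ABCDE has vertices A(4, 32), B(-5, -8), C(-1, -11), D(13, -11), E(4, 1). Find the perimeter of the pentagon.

106

|AB| = √((-9)² + (-40)²) = √1681 = 41
|BC| = √((4)² + (-3)²) = √25 = 5
|CD| = √((14)² + (0)²) = √196 = 14
|DE| = √((-9)² + (12)²) = √225 = 15
|EA| = √((0)² + (31)²) = √961 = 31
Perimeter = 41 + 5 + 14 + 15 + 31 = 106.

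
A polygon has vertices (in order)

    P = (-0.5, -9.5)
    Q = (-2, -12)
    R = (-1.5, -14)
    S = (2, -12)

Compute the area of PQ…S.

Apply the surveyor's formula: 2A = Σ (x_i·y_{i+1} − x_{i+1}·y_i), indices taken mod 4.
Σ = (-13) + (10) + (46) + (-25) = 18
Area = |Σ|/2 = 9.

9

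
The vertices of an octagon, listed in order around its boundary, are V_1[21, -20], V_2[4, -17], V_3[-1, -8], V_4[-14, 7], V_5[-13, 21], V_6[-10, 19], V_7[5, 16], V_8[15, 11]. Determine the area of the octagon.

828

V_1→V_2: (21)(-17) − (4)(-20) = -277
V_2→V_3: (4)(-8) − (-1)(-17) = -49
V_3→V_4: (-1)(7) − (-14)(-8) = -119
V_4→V_5: (-14)(21) − (-13)(7) = -203
V_5→V_6: (-13)(19) − (-10)(21) = -37
V_6→V_7: (-10)(16) − (5)(19) = -255
V_7→V_8: (5)(11) − (15)(16) = -185
V_8→V_1: (15)(-20) − (21)(11) = -531
Σ = -1656
Area = |Σ|/2 = 828.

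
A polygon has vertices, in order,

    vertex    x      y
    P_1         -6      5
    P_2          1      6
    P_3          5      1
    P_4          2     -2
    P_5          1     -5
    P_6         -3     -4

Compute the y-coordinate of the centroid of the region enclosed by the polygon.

Apply the surveyor's formula. First the cross-terms c_i = x_i·y_{i+1} − x_{i+1}·y_i:
  -41, -29, -12, -8, -19, -39  ⇒  2A = -148, A = -74.
Then Σ (y_i + y_{i+1})·c_i = -454, so ȳ = -454 / (6·(-74)) = 227/222.

227/222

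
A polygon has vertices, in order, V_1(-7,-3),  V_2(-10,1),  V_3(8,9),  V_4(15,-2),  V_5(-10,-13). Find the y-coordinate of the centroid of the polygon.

-373/281

Apply the shoelace (surveyor's) formula. First the cross-terms c_i = x_i·y_{i+1} − x_{i+1}·y_i:
  -37, -98, -151, -215, -61  ⇒  2A = -562, A = -281.
Then Σ (y_i + y_{i+1})·c_i = 2238, so ȳ = 2238 / (6·(-281)) = -373/281.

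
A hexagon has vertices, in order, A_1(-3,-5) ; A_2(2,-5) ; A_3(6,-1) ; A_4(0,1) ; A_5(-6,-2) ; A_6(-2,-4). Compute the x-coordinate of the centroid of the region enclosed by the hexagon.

Apply Gauss's area formula. First the cross-terms c_i = x_i·y_{i+1} − x_{i+1}·y_i:
  25, 28, 6, 6, 20, -2  ⇒  2A = 83, A = 41.5.
Then Σ (x_i + x_{i+1})·c_i = 49, so x̄ = 49 / (6·41.5) = 49/249.

49/249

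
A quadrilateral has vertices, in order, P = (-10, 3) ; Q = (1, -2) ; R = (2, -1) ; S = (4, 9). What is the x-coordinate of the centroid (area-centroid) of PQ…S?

Apply the surveyor's formula. First the cross-terms c_i = x_i·y_{i+1} − x_{i+1}·y_i:
  17, 3, 22, 102  ⇒  2A = 144, A = 72.
Then Σ (x_i + x_{i+1})·c_i = -624, so x̄ = -624 / (6·72) = -13/9.

-13/9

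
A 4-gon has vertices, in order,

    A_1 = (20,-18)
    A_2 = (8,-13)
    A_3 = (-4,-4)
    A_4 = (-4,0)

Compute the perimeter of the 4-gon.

|A_1A_2| = √((-12)² + (5)²) = √169 = 13
|A_2A_3| = √((-12)² + (9)²) = √225 = 15
|A_3A_4| = √((0)² + (4)²) = √16 = 4
|A_4A_1| = √((24)² + (-18)²) = √900 = 30
Perimeter = 13 + 15 + 4 + 30 = 62.

62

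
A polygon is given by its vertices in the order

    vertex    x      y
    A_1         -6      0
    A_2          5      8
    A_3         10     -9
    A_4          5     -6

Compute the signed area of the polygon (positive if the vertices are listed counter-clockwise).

-112

Σ = (-48) + (-125) + (-15) + (-36) = -224
Signed area = Σ/2 = -112 (negative ⇒ clockwise traversal).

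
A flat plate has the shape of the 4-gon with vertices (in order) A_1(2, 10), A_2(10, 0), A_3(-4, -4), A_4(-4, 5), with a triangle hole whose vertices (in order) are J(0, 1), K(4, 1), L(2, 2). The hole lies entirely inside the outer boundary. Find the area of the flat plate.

111

Outer boundary:
Apply Gauss's area formula: 2A = Σ (x_i·y_{i+1} − x_{i+1}·y_i), indices taken mod 4.
A_1→A_2: (2)(0) − (10)(10) = -100
A_2→A_3: (10)(-4) − (-4)(0) = -40
A_3→A_4: (-4)(5) − (-4)(-4) = -36
A_4→A_1: (-4)(10) − (2)(5) = -50
Σ = -226
Area = |Σ|/2 = 113.
Hole:
Apply the surveyor's formula: 2A = Σ (x_i·y_{i+1} − x_{i+1}·y_i), indices taken mod 3.
Cross-terms: -4, 6, 2  ⇒  Σ = 4
Area = |Σ|/2 = 2.
Net area = 113 − 2 = 111.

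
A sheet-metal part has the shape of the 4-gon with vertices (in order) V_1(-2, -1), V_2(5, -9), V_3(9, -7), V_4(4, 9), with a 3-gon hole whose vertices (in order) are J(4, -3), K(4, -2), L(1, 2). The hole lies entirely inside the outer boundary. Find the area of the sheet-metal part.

Outer boundary:
Apply Gauss's area formula: 2A = Σ (x_i·y_{i+1} − x_{i+1}·y_i), indices taken mod 4.
V_1→V_2: (-2)(-9) − (5)(-1) = 23
V_2→V_3: (5)(-7) − (9)(-9) = 46
V_3→V_4: (9)(9) − (4)(-7) = 109
V_4→V_1: (4)(-1) − (-2)(9) = 14
Σ = 192
Area = |Σ|/2 = 96.
Hole:
Apply the shoelace formula: 2A = Σ (x_i·y_{i+1} − x_{i+1}·y_i), indices taken mod 3.
Σ = (4) + (10) + (-11) = 3
Area = |Σ|/2 = 1.5.
Net area = 96 − 1.5 = 94.5.

94.5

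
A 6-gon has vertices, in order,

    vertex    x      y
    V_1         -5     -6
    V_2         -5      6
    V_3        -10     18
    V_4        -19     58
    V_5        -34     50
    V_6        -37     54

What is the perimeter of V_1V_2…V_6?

|V_1V_2| = √((0)² + (12)²) = √144 = 12
|V_2V_3| = √((-5)² + (12)²) = √169 = 13
|V_3V_4| = √((-9)² + (40)²) = √1681 = 41
|V_4V_5| = √((-15)² + (-8)²) = √289 = 17
|V_5V_6| = √((-3)² + (4)²) = √25 = 5
|V_6V_1| = √((32)² + (-60)²) = √4624 = 68
Perimeter = 12 + 13 + 41 + 17 + 5 + 68 = 156.

156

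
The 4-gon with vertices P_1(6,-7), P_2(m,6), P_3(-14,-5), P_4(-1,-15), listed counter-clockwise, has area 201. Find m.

Write out the shoelace sum; only the two edges meeting at P_2 involve m:
2·Area = [(6·6 − m·(-7)) + (m·(-5) − (-14)·6)] + 302
       = 2·m + 422 = 402
⇒ m = -10.

-10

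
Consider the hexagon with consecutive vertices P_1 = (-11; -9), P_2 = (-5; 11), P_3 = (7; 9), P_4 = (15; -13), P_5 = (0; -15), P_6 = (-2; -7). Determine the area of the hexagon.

P_1→P_2: (-11)(11) − (-5)(-9) = -166
P_2→P_3: (-5)(9) − (7)(11) = -122
P_3→P_4: (7)(-13) − (15)(9) = -226
P_4→P_5: (15)(-15) − (0)(-13) = -225
P_5→P_6: (0)(-7) − (-2)(-15) = -30
P_6→P_1: (-2)(-9) − (-11)(-7) = -59
Σ = -828
Area = |Σ|/2 = 414.

414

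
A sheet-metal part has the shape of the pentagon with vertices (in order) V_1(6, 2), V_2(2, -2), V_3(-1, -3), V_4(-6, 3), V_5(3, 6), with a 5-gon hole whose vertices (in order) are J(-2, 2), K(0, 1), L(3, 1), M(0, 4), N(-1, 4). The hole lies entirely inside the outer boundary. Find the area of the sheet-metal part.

Outer boundary:
Apply Gauss's area formula: 2A = Σ (x_i·y_{i+1} − x_{i+1}·y_i), indices taken mod 5.
V_1→V_2: (6)(-2) − (2)(2) = -16
V_2→V_3: (2)(-3) − (-1)(-2) = -8
V_3→V_4: (-1)(3) − (-6)(-3) = -21
V_4→V_5: (-6)(6) − (3)(3) = -45
V_5→V_1: (3)(2) − (6)(6) = -30
Σ = -120
Area = |Σ|/2 = 60.
Hole:
Apply the shoelace formula: 2A = Σ (x_i·y_{i+1} − x_{i+1}·y_i), indices taken mod 5.
J→K: (-2)(1) − (0)(2) = -2
K→L: (0)(1) − (3)(1) = -3
L→M: (3)(4) − (0)(1) = 12
M→N: (0)(4) − (-1)(4) = 4
N→J: (-1)(2) − (-2)(4) = 6
Σ = 17
Area = |Σ|/2 = 8.5.
Net area = 60 − 8.5 = 51.5.

51.5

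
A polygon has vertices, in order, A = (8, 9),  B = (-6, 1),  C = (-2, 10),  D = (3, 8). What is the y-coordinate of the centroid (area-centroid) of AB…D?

Apply the shoelace formula. First the cross-terms c_i = x_i·y_{i+1} − x_{i+1}·y_i:
  62, -58, -46, -37  ⇒  2A = -79, A = -39.5.
Then Σ (y_i + y_{i+1})·c_i = -1475, so ȳ = -1475 / (6·(-39.5)) = 1475/237.

1475/237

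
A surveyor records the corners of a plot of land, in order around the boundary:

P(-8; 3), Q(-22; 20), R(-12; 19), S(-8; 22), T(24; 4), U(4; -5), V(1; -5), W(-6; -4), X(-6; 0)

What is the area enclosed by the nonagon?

Apply the shoelace formula: 2A = Σ (x_i·y_{i+1} − x_{i+1}·y_i), indices taken mod 9.
Σ = (-94) + (-178) + (-112) + (-560) + (-136) + (-15) + (-34) + (-24) + (-18) = -1171
Area = |Σ|/2 = 585.5.

585.5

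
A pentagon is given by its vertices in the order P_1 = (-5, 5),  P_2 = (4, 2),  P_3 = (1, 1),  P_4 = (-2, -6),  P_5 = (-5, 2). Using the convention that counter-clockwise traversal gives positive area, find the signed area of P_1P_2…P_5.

Apply the surveyor's formula: 2A = Σ (x_i·y_{i+1} − x_{i+1}·y_i), indices taken mod 5.
Σ = (-30) + (2) + (-4) + (-34) + (-15) = -81
Signed area = Σ/2 = -40.5 (negative ⇒ clockwise traversal).

-40.5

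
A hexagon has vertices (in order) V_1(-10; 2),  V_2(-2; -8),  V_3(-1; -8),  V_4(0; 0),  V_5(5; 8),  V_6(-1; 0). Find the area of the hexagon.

49

Σ = (84) + (8) + (0) + (0) + (8) + (-2) = 98
Area = |Σ|/2 = 49.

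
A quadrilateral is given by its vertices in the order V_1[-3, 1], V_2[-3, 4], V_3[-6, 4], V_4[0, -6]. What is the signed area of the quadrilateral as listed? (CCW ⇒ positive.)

10.5

Cross-terms: -9, 12, 36, -18  ⇒  Σ = 21
Signed area = Σ/2 = 10.5 (positive ⇒ counter-clockwise traversal).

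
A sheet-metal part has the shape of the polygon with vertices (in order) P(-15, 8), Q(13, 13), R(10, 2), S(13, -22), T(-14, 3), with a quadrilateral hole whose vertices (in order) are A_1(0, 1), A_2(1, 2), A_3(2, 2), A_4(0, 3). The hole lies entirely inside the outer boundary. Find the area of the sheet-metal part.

Outer boundary:
P→Q: (-15)(13) − (13)(8) = -299
Q→R: (13)(2) − (10)(13) = -104
R→S: (10)(-22) − (13)(2) = -246
S→T: (13)(3) − (-14)(-22) = -269
T→P: (-14)(8) − (-15)(3) = -67
Σ = -985
Area = |Σ|/2 = 492.5.
Hole:
Apply the shoelace formula: 2A = Σ (x_i·y_{i+1} − x_{i+1}·y_i), indices taken mod 4.
Σ = (-1) + (-2) + (6) + (0) = 3
Area = |Σ|/2 = 1.5.
Net area = 492.5 − 1.5 = 491.

491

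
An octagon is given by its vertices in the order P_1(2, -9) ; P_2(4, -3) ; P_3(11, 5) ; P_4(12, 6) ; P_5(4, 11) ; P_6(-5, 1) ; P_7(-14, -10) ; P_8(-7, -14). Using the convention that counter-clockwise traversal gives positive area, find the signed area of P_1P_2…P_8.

268.5

Apply Gauss's area formula: 2A = Σ (x_i·y_{i+1} − x_{i+1}·y_i), indices taken mod 8.
Σ = (30) + (53) + (6) + (108) + (59) + (64) + (126) + (91) = 537
Signed area = Σ/2 = 268.5 (positive ⇒ counter-clockwise traversal).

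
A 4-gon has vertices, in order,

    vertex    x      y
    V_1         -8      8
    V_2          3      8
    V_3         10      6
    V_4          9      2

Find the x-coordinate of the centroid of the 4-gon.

77/24

Apply the shoelace formula. First the cross-terms c_i = x_i·y_{i+1} − x_{i+1}·y_i:
  -88, -62, -34, 88  ⇒  2A = -96, A = -48.
Then Σ (x_i + x_{i+1})·c_i = -924, so x̄ = -924 / (6·(-48)) = 77/24.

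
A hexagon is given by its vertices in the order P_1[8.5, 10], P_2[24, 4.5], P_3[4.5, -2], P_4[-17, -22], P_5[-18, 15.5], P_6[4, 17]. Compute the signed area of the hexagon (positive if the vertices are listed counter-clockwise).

-767.5

Σ = (-201.75) + (-68.25) + (-133) + (-659.5) + (-368) + (-104.5) = -1535
Signed area = Σ/2 = -767.5 (negative ⇒ clockwise traversal).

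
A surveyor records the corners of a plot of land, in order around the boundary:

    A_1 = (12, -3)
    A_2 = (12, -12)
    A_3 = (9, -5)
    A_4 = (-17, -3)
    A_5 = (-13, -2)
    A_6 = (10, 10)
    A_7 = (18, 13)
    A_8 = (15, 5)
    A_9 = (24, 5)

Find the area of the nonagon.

Apply the shoelace formula: 2A = Σ (x_i·y_{i+1} − x_{i+1}·y_i), indices taken mod 9.
Σ = (-108) + (48) + (-112) + (-5) + (-110) + (-50) + (-105) + (-45) + (-132) = -619
Area = |Σ|/2 = 309.5.

309.5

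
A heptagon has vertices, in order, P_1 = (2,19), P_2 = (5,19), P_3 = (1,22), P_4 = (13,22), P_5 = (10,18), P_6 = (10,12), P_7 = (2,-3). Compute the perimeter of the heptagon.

70

|P_1P_2| = √((3)² + (0)²) = √9 = 3
|P_2P_3| = √((-4)² + (3)²) = √25 = 5
|P_3P_4| = √((12)² + (0)²) = √144 = 12
|P_4P_5| = √((-3)² + (-4)²) = √25 = 5
|P_5P_6| = √((0)² + (-6)²) = √36 = 6
|P_6P_7| = √((-8)² + (-15)²) = √289 = 17
|P_7P_1| = √((0)² + (22)²) = √484 = 22
Perimeter = 3 + 5 + 12 + 5 + 6 + 17 + 22 = 70.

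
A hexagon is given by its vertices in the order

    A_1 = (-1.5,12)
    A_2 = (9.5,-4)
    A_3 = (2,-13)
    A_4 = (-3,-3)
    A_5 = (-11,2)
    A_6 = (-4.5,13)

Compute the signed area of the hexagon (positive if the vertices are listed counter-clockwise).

-238

Cross-terms: -108, -115.5, -45, -39, -134, -34.5  ⇒  Σ = -476
Signed area = Σ/2 = -238 (negative ⇒ clockwise traversal).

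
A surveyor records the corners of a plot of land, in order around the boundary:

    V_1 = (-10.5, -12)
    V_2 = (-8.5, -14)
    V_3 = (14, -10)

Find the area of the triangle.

Apply the shoelace formula: 2A = Σ (x_i·y_{i+1} − x_{i+1}·y_i), indices taken mod 3.
Σ = (45) + (281) + (-273) = 53
Area = |Σ|/2 = 26.5.

26.5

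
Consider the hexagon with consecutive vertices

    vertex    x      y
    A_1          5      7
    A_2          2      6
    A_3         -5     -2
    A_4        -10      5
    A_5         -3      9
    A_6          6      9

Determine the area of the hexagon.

81

Cross-terms: 16, 26, -45, -75, -81, -3  ⇒  Σ = -162
Area = |Σ|/2 = 81.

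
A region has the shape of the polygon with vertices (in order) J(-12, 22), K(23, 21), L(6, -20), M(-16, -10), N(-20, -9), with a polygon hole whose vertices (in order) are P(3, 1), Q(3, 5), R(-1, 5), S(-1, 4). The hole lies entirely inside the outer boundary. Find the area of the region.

Outer boundary:
Σ = (-758) + (-586) + (-380) + (-56) + (-548) = -2328
Area = |Σ|/2 = 1164.
Hole:
Apply the surveyor's formula: 2A = Σ (x_i·y_{i+1} − x_{i+1}·y_i), indices taken mod 4.
Cross-terms: 12, 20, 1, -13  ⇒  Σ = 20
Area = |Σ|/2 = 10.
Net area = 1164 − 10 = 1154.

1154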